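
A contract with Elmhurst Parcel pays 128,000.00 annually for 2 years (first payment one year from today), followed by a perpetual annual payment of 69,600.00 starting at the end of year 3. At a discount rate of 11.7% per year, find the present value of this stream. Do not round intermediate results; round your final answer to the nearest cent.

693961.23

PV of 2-year annuity: 128,000.00 × [1 − (1+0.117)^−2] / 0.117 = 217182.32669
Perpetuity value at year 2: 69,600.00 / 0.117 = 594871.79487
PV of perpetuity: 594871.79487 / (1+0.117)^2 = 476778.90474
Total PV = 217182.32669 + 476778.90474 = 693961.23142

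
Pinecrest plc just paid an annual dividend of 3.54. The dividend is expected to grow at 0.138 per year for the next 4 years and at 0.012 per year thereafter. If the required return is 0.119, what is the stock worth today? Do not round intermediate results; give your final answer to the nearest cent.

50.59

D_1 = 4.02852
D_2 = 4.58446
D_3 = 5.21711
D_4 = 5.93707
Terminal value at year 4: TV = D_4×(1+g_2)/(r−g_2) = 6.00832/0.107 = 56.15249
P_0 = D_1/(1+r)^1 + D_2/(1+r)^2 + D_3/(1+r)^3 + D_4/(1+r)^4 + TV/(1+r)^4
    = 3.60011 + 3.66124 + 3.72340 + 3.78662 + 35.81366 = 50.58502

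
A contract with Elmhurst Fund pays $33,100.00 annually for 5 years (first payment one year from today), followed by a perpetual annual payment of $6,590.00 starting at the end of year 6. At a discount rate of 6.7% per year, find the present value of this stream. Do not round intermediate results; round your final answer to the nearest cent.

PV of 5-year annuity: $33,100.00 × [1 − (1+0.067)^−5] / 0.067 = 136813.69373
Perpetuity value at year 5: $6,590.00 / 0.067 = 98358.20896
PV of perpetuity: 98358.20896 / (1+0.067)^5 = 71119.47054
Total PV = 136813.69373 + 71119.47054 = 207933.16427

$207933.16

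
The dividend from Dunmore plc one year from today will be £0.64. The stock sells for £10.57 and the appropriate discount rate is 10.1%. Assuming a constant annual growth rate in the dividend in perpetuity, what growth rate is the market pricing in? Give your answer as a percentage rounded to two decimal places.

P = D₁/(r−g) ⇒ g = r − D₁/P = 0.101 − £0.64/£10.57 = 0.040451

4.05%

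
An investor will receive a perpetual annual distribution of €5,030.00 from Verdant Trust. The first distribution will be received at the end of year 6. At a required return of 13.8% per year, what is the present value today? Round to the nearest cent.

Value at end of year 5: C / r = €5,030.00 / 0.138 = €36,449.2754
Discount to today: PV = €36,449.2754 / (1 + 0.138)^5 = €36,449.2754 / 1.908584 = €19,097.55

€19097.55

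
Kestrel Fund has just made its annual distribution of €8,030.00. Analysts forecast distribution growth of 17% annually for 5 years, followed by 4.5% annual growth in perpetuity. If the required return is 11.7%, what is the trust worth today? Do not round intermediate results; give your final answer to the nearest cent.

€193187.55

D_1 = 9395.10000
D_2 = 10992.26700
D_3 = 12860.95239
D_4 = 15047.31430
D_5 = 17605.35773
Terminal value at year 5: TV = D_5×(1+g_2)/(r−g_2) = 18397.59882/0.072 = 255522.20589
P_0 = D_1/(1+r)^1 + D_2/(1+r)^2 + D_3/(1+r)^3 + D_4/(1+r)^4 + D_5/(1+r)^5 + TV/(1+r)^5
    = 8411.01164 + 8810.10172 + 9228.12803 + 9665.98907 + 10124.62598 + 146947.69644 = 193187.55287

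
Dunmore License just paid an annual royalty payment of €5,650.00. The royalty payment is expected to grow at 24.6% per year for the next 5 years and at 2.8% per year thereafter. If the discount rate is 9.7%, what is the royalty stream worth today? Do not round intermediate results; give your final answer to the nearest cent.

D_1 = 7039.90000
D_2 = 8771.71540
D_3 = 10929.55739
D_4 = 13618.22851
D_5 = 16968.31272
Terminal value at year 5: TV = D_5×(1+g_2)/(r−g_2) = 17443.42547/0.069 = 252803.26775
P_0 = D_1/(1+r)^1 + D_2/(1+r)^2 + D_3/(1+r)^3 + D_4/(1+r)^4 + D_5/(1+r)^5 + TV/(1+r)^5
    = 6417.41112 + 7289.05584 + 8279.09168 + 9403.59912 + 10680.84276 + 159129.07764 = 201199.07817

€201199.08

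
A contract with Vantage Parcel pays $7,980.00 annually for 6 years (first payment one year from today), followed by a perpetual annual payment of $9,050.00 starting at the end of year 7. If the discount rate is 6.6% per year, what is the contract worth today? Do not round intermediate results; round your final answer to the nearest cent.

PV of 6-year annuity: $7,980.00 × [1 − (1+0.066)^−6] / 0.066 = 38511.26978
Perpetuity value at year 6: $9,050.00 / 0.066 = 137121.21212
PV of perpetuity: 137121.21212 / (1+0.066)^6 = 93446.15053
Total PV = 38511.26978 + 93446.15053 = 131957.42031

$131957.42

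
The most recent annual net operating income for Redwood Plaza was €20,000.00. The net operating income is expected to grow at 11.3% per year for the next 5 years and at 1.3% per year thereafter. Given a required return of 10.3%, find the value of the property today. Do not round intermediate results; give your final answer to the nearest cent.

€338255.28

D_1 = 22260.00000
D_2 = 24775.38000
D_3 = 27574.99794
D_4 = 30690.97271
D_5 = 34159.05262
Terminal value at year 5: TV = D_5×(1+g_2)/(r−g_2) = 34603.12031/0.09 = 384479.11452
P_0 = D_1/(1+r)^1 + D_2/(1+r)^2 + D_3/(1+r)^3 + D_4/(1+r)^4 + D_5/(1+r)^5 + TV/(1+r)^5
    = 20181.32366 + 20364.29124 + 20548.91763 + 20735.21788 + 20923.20717 + 235502.32066 = 338255.27824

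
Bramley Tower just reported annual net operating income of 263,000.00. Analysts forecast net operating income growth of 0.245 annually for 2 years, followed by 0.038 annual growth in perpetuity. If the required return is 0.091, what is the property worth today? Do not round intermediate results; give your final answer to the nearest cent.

D_1 = 327435.00000
D_2 = 407656.57500
Terminal value at year 2: TV = D_2×(1+g_2)/(r−g_2) = 423147.52485/0.053 = 7983915.56321
P_0 = D_1/(1+r)^1 + D_2/(1+r)^2 + TV/(1+r)^2
    = 300123.73969 + 342487.67728 + 6707588.84936 = 7350200.26633

7350200.27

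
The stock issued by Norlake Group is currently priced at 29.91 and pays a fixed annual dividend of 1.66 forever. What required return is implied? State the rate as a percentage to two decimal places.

P = C/r ⇒ r = C/P = 1.66/29.91 = 0.055500

5.55%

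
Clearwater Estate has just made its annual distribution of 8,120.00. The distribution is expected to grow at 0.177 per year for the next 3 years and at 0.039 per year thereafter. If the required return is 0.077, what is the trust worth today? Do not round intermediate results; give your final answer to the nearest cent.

D_1 = 9557.24000
D_2 = 11248.87148
D_3 = 13239.92173
Terminal value at year 3: TV = D_3×(1+g_2)/(r−g_2) = 13756.27868/0.038 = 362007.33367
P_0 = D_1/(1+r)^1 + D_2/(1+r)^2 + D_3/(1+r)^3 + TV/(1+r)^3
    = 8873.94615 + 9697.89658 + 10598.35123 + 289781.23489 = 318951.42884

318951.43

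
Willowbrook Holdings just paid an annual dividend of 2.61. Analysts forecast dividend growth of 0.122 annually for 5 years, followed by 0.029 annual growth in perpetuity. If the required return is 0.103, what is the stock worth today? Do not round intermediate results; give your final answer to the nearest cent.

D_1 = 2.92842
D_2 = 3.28569
D_3 = 3.68654
D_4 = 4.13630
D_5 = 4.64093
Terminal value at year 5: TV = D_5×(1+g_2)/(r−g_2) = 4.77551/0.074 = 64.53398
P_0 = D_1/(1+r)^1 + D_2/(1+r)^2 + D_3/(1+r)^3 + D_4/(1+r)^4 + D_5/(1+r)^5 + TV/(1+r)^5
    = 2.65496 + 2.70069 + 2.74721 + 2.79454 + 2.84268 + 39.52855 = 53.26863

53.27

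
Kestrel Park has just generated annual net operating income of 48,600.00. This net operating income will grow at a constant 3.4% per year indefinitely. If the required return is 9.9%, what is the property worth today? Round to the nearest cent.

773113.85

D₁ = D₀ × (1 + g) = 48,600.00 × 1.034 = 50,252.4000
Growing perpetuity: P = D₁ / (r − g) = 50,252.4000 / (0.099 − 0.034) = 773,113.85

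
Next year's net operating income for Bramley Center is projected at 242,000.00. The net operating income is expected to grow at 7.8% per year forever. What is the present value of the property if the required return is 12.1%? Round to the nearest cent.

5627906.98

Growing perpetuity: P = D₁ / (r − g) = 242,000.0000 / (0.121 − 0.078) = 5,627,906.98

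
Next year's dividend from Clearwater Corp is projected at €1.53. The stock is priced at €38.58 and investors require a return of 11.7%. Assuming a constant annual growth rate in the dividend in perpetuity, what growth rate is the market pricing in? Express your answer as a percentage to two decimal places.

P = D₁/(r−g) ⇒ g = r − D₁/P = 0.117 − €1.53/€38.58 = 0.077342

7.73%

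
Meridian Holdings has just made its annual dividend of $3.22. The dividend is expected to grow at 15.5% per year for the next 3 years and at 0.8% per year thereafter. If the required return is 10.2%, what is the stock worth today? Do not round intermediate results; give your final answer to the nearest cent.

$50.37

D_1 = 3.71910
D_2 = 4.29556
D_3 = 4.96137
Terminal value at year 3: TV = D_3×(1+g_2)/(r−g_2) = 5.00106/0.094 = 53.20280
P_0 = D_1/(1+r)^1 + D_2/(1+r)^2 + D_3/(1+r)^3 + TV/(1+r)^3
    = 3.37486 + 3.53718 + 3.70729 + 39.75481 = 50.37415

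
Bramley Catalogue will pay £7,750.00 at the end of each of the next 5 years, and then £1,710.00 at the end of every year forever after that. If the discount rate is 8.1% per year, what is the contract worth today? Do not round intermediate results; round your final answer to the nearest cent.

£45163.65

PV of 5-year annuity: £7,750.00 × [1 − (1+0.081)^−5] / 0.081 = 30862.11866
Perpetuity value at year 5: £1,710.00 / 0.081 = 21111.11111
PV of perpetuity: 21111.11111 / (1+0.081)^5 = 14301.53396
Total PV = 30862.11866 + 14301.53396 = 45163.65262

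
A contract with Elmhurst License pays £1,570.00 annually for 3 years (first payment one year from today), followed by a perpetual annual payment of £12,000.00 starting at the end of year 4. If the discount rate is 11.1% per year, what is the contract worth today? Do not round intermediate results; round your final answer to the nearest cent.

£82664.43

PV of 3-year annuity: £1,570.00 × [1 − (1+0.111)^−3] / 0.111 = 3829.96912
Perpetuity value at year 3: £12,000.00 / 0.111 = 108108.10811
PV of perpetuity: 108108.10811 / (1+0.111)^3 = 78834.45878
Total PV = 3829.96912 + 78834.45878 = 82664.42790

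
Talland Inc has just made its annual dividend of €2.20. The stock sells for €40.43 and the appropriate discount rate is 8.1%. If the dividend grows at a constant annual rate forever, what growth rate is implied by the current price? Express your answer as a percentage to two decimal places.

2.52%

P = D₀(1+g)/(r−g) ⇒ P(r−g) = D₀(1+g) ⇒ g(P+D₀) = P·r − D₀
g = (P·r − D₀)/(P + D₀) = (€40.43×0.081 − €2.20) / (€40.43 + €2.20) = 0.025213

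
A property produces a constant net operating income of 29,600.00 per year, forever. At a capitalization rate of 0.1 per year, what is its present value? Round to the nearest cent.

296000.00

Level perpetuity: PV = C / r = 29,600.00 / 0.1 = 296,000.00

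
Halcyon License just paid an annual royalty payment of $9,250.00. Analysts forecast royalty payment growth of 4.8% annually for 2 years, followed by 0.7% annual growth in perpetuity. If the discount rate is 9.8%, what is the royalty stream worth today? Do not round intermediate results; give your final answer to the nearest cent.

D_1 = 9694.00000
D_2 = 10159.31200
Terminal value at year 2: TV = D_2×(1+g_2)/(r−g_2) = 10230.42718/0.091 = 112422.27675
P_0 = D_1/(1+r)^1 + D_2/(1+r)^2 + TV/(1+r)^2
    = 8828.77960 + 8426.74046 + 93249.75427 = 110505.27432

$110505.27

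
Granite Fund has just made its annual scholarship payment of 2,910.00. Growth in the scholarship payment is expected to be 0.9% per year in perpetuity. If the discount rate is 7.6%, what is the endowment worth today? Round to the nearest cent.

43823.73

D₁ = D₀ × (1 + g) = 2,910.00 × 1.009 = 2,936.1900
Growing perpetuity: P = D₁ / (r − g) = 2,936.1900 / (0.076 − 0.009) = 43,823.73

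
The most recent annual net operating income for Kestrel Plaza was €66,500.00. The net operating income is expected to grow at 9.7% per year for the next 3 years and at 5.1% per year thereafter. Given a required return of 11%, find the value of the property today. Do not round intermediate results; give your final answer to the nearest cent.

D_1 = 72950.50000
D_2 = 80026.69850
D_3 = 87789.28825
Terminal value at year 3: TV = D_3×(1+g_2)/(r−g_2) = 92266.54196/0.059 = 1563839.69416
P_0 = D_1/(1+r)^1 + D_2/(1+r)^2 + D_3/(1+r)^3 + TV/(1+r)^3
    = 65721.17117 + 64951.46376 + 64190.77094 + 1143466.10611 = 1338329.51198

€1338329.51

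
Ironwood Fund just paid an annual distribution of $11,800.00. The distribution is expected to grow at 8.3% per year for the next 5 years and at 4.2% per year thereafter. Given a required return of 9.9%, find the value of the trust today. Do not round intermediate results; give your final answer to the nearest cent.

$256933.04

D_1 = 12779.40000
D_2 = 13840.09020
D_3 = 14988.81769
D_4 = 16232.88955
D_5 = 17580.21939
Terminal value at year 5: TV = D_5×(1+g_2)/(r−g_2) = 18318.58860/0.057 = 321378.74740
P_0 = D_1/(1+r)^1 + D_2/(1+r)^2 + D_3/(1+r)^3 + D_4/(1+r)^4 + D_5/(1+r)^5 + TV/(1+r)^5
    = 11628.20746 + 11458.91600 + 11292.08919 + 11127.69117 + 10965.68657 + 200460.44569 = 256933.03608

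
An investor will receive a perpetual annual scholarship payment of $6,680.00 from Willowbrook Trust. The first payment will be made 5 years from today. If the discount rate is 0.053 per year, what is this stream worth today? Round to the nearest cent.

$102514.93

Value at end of year 4: C / r = $6,680.00 / 0.053 = $126,037.7358
Discount to today: PV = $126,037.7358 / (1 + 0.053)^4 = $126,037.7358 / 1.229457 = $102,514.93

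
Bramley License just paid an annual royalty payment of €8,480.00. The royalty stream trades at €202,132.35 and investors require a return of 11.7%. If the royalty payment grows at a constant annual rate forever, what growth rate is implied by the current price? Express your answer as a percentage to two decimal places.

P = D₀(1+g)/(r−g) ⇒ P(r−g) = D₀(1+g) ⇒ g(P+D₀) = P·r − D₀
g = (P·r − D₀)/(P + D₀) = (€202,132.35×0.117 − €8,480.00) / (€202,132.35 + €8,480.00) = 0.072026

7.20%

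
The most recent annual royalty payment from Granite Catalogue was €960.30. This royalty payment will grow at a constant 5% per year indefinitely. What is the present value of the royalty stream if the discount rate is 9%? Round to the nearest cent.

D₁ = D₀ × (1 + g) = €960.30 × 1.05 = €1,008.3150
Growing perpetuity: P = D₁ / (r − g) = €1,008.3150 / (0.09 − 0.05) = €25,207.88

€25207.88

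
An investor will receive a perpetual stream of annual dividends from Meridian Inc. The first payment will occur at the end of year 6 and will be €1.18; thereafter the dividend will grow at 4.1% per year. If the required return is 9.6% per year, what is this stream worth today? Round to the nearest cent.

Value at end of year 5: C₁ / (r − g) = €1.18 / (0.096 − 0.041) = €21.4545
Discount to today: PV = €21.4545 / (1 + 0.096)^5 = €21.4545 / 1.581440 = €13.57

€13.57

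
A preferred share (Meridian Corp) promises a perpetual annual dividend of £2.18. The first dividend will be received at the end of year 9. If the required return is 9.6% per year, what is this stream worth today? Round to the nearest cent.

£10.91

Value at end of year 8: C / r = £2.18 / 0.096 = £22.7083
Discount to today: PV = £22.7083 / (1 + 0.096)^8 = £22.7083 / 2.082018 = £10.91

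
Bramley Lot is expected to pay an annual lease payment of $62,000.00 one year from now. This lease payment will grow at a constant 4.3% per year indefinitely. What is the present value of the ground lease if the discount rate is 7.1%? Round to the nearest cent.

$2214285.71

Growing perpetuity: P = D₁ / (r − g) = $62,000.0000 / (0.071 − 0.043) = $2,214,285.71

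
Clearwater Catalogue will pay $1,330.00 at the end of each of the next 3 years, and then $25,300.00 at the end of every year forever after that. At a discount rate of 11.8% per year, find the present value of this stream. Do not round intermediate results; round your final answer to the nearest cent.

PV of 3-year annuity: $1,330.00 × [1 − (1+0.118)^−3] / 0.118 = 3205.44635
Perpetuity value at year 3: $25,300.00 / 0.118 = 214406.77966
PV of perpetuity: 214406.77966 / (1+0.118)^3 = 153430.99562
Total PV = 3205.44635 + 153430.99562 = 156636.44198

$156636.44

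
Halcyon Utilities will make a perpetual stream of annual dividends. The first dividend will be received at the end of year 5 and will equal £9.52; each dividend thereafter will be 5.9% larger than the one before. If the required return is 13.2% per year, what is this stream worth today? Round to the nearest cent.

£79.42

Value at end of year 4: C₁ / (r − g) = £9.52 / (0.132 − 0.059) = £130.4110
Discount to today: PV = £130.4110 / (1 + 0.132)^4 = £130.4110 / 1.642047 = £79.42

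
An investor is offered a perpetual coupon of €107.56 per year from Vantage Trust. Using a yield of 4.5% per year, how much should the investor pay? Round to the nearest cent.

€2390.22

Level perpetuity: PV = C / r = €107.56 / 0.045 = €2,390.22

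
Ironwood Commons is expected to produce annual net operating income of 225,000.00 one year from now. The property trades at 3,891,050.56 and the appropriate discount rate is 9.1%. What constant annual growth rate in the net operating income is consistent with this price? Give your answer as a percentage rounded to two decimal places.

P = D₁/(r−g) ⇒ g = r − D₁/P = 0.091 − 225,000.00/3,891,050.56 = 0.033175

3.32%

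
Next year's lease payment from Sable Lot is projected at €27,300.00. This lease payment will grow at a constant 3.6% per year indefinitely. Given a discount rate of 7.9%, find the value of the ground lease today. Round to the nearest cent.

Growing perpetuity: P = D₁ / (r − g) = €27,300.0000 / (0.079 − 0.036) = €634,883.72

€634883.72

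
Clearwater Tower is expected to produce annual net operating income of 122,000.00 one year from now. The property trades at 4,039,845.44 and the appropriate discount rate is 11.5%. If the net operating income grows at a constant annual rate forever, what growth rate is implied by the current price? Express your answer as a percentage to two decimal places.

P = D₁/(r−g) ⇒ g = r − D₁/P = 0.115 − 122,000.00/4,039,845.44 = 0.084801

8.48%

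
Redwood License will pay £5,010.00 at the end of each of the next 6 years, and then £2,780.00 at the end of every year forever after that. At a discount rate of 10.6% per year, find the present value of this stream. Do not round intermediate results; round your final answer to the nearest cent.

£35770.23

PV of 6-year annuity: £5,010.00 × [1 − (1+0.106)^−6] / 0.106 = 21441.48370
Perpetuity value at year 6: £2,780.00 / 0.106 = 26226.41509
PV of perpetuity: 26226.41509 / (1+0.106)^6 = 14328.74549
Total PV = 21441.48370 + 14328.74549 = 35770.22920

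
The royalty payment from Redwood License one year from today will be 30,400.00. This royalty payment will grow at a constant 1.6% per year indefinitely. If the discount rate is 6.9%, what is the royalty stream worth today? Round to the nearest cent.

Growing perpetuity: P = D₁ / (r − g) = 30,400.0000 / (0.069 − 0.016) = 573,584.91

573584.91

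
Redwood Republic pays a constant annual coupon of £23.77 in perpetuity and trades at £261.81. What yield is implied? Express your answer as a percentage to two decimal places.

P = C/r ⇒ r = C/P = £23.77/£261.81 = 0.090791

9.08%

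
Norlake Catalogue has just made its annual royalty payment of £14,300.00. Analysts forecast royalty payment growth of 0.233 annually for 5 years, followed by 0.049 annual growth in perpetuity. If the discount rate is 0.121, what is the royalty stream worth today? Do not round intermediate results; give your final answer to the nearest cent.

£431410.92

D_1 = 17631.90000
D_2 = 21740.13270
D_3 = 26805.58362
D_4 = 33051.28460
D_5 = 40752.23391
Terminal value at year 5: TV = D_5×(1+g_2)/(r−g_2) = 42749.09338/0.072 = 593737.40801
P_0 = D_1/(1+r)^1 + D_2/(1+r)^2 + D_3/(1+r)^3 + D_4/(1+r)^4 + D_5/(1+r)^5 + TV/(1+r)^5
    = 15728.72435 + 17300.19369 + 19028.66978 + 20929.83928 + 23020.95614 + 335402.54158 = 431410.92482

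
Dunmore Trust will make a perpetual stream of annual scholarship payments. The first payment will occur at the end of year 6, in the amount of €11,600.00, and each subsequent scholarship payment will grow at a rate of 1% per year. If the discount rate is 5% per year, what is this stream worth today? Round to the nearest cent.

€227222.59

Value at end of year 5: C₁ / (r − g) = €11,600.00 / (0.05 − 0.01) = €290,000.0000
Discount to today: PV = €290,000.0000 / (1 + 0.05)^5 = €290,000.0000 / 1.276282 = €227,222.59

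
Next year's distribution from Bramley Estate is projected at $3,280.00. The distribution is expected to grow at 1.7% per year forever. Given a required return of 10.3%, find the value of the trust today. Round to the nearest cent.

Growing perpetuity: P = D₁ / (r − g) = $3,280.0000 / (0.103 − 0.017) = $38,139.53

$38139.53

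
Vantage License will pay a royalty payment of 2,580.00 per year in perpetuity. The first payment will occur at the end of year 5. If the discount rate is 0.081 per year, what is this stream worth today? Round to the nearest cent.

23325.55

Value at end of year 4: C / r = 2,580.00 / 0.081 = 31,851.8519
Discount to today: PV = 31,851.8519 / (1 + 0.081)^4 = 31,851.8519 / 1.365535 = 23,325.55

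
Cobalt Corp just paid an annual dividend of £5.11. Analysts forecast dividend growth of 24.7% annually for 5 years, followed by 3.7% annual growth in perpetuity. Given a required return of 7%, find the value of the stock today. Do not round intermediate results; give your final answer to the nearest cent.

£386.62

D_1 = 6.37217
D_2 = 7.94610
D_3 = 9.90878
D_4 = 12.35625
D_5 = 15.40824
Terminal value at year 5: TV = D_5×(1+g_2)/(r−g_2) = 15.97835/0.033 = 484.19242
P_0 = D_1/(1+r)^1 + D_2/(1+r)^2 + D_3/(1+r)^3 + D_4/(1+r)^4 + D_5/(1+r)^5 + TV/(1+r)^5
    = 5.95530 + 6.94043 + 8.08852 + 9.42652 + 10.98587 + 345.22250 = 386.61914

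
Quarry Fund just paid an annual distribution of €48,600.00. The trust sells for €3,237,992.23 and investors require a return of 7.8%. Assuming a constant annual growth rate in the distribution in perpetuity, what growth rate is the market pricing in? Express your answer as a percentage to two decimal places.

P = D₀(1+g)/(r−g) ⇒ P(r−g) = D₀(1+g) ⇒ g(P+D₀) = P·r − D₀
g = (P·r − D₀)/(P + D₀) = (€3,237,992.23×0.078 − €48,600.00) / (€3,237,992.23 + €48,600.00) = 0.062059

6.21%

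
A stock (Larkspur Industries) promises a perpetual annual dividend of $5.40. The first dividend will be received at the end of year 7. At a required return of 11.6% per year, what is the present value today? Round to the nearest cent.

$24.10

Value at end of year 6: C / r = $5.40 / 0.116 = $46.5517
Discount to today: PV = $46.5517 / (1 + 0.116)^6 = $46.5517 / 1.931902 = $24.10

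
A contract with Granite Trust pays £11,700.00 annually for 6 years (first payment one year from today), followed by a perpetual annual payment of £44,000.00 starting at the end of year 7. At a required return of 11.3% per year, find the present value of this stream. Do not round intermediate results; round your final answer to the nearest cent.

£253907.02

PV of 6-year annuity: £11,700.00 × [1 − (1+0.113)^−6] / 0.113 = 49072.44966
Perpetuity value at year 6: £44,000.00 / 0.113 = 389380.53097
PV of perpetuity: 389380.53097 / (1+0.113)^6 = 204834.56645
Total PV = 49072.44966 + 204834.56645 = 253907.01611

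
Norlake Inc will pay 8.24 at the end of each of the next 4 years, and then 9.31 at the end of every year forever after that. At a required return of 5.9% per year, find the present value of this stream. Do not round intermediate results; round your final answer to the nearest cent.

PV of 4-year annuity: 8.24 × [1 − (1+0.059)^−4] / 0.059 = 28.61797
Perpetuity value at year 4: 9.31 / 0.059 = 157.79661
PV of perpetuity: 157.79661 / (1+0.059)^4 = 125.46247
Total PV = 28.61797 + 125.46247 = 154.08044

154.08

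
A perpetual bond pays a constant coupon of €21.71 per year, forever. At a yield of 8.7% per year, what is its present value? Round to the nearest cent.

Level perpetuity: PV = C / r = €21.71 / 0.087 = €249.54

€249.54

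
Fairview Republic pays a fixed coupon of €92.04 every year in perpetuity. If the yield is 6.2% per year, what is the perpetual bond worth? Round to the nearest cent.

Level perpetuity: PV = C / r = €92.04 / 0.062 = €1,484.52

€1484.52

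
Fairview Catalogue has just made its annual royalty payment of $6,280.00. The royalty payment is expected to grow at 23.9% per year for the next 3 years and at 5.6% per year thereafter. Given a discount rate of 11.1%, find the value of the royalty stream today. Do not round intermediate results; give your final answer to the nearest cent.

$190761.30

D_1 = 7780.92000
D_2 = 9640.55988
D_3 = 11944.65369
Terminal value at year 3: TV = D_3×(1+g_2)/(r−g_2) = 12613.55430/0.055 = 229337.35087
P_0 = D_1/(1+r)^1 + D_2/(1+r)^2 + D_3/(1+r)^3 + TV/(1+r)^3
    = 7003.52835 + 7810.41551 + 8710.26536 + 167237.09490 = 190761.30412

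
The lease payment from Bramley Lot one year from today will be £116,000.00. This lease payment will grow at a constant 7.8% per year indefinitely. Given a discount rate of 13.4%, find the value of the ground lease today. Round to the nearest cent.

£2071428.57

Growing perpetuity: P = D₁ / (r − g) = £116,000.0000 / (0.134 − 0.078) = £2,071,428.57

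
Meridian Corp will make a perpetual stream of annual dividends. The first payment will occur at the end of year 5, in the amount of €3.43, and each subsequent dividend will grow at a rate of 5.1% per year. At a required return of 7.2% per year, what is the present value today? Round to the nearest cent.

€123.68

Value at end of year 4: C₁ / (r − g) = €3.43 / (0.072 − 0.051) = €163.3333
Discount to today: PV = €163.3333 / (1 + 0.072)^4 = €163.3333 / 1.320624 = €123.68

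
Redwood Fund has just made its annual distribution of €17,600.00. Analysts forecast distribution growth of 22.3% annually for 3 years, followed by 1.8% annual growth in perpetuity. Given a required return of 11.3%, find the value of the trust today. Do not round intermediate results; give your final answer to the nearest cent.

D_1 = 21524.80000
D_2 = 26324.83040
D_3 = 32195.26758
Terminal value at year 3: TV = D_3×(1+g_2)/(r−g_2) = 32774.78240/0.095 = 344997.70943
P_0 = D_1/(1+r)^1 + D_2/(1+r)^2 + D_3/(1+r)^3 + TV/(1+r)^3
    = 19339.44295 + 21250.79849 + 23351.05711 + 250225.01193 = 314166.31048

€314166.31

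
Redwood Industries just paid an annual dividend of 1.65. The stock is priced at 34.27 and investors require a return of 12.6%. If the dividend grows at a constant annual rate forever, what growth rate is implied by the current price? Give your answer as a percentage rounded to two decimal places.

P = D₀(1+g)/(r−g) ⇒ P(r−g) = D₀(1+g) ⇒ g(P+D₀) = P·r − D₀
g = (P·r − D₀)/(P + D₀) = (34.27×0.126 − 1.65) / (34.27 + 1.65) = 0.074277

7.43%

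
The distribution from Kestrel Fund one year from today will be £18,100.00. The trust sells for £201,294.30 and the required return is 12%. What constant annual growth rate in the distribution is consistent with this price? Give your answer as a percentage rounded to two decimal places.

P = D₁/(r−g) ⇒ g = r − D₁/P = 0.12 − £18,100.00/£201,294.30 = 0.030082

3.01%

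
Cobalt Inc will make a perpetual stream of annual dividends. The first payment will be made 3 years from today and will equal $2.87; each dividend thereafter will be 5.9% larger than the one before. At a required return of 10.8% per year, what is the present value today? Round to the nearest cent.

Value at end of year 2: C₁ / (r − g) = $2.87 / (0.108 − 0.059) = $58.5714
Discount to today: PV = $58.5714 / (1 + 0.108)^2 = $58.5714 / 1.227664 = $47.71

$47.71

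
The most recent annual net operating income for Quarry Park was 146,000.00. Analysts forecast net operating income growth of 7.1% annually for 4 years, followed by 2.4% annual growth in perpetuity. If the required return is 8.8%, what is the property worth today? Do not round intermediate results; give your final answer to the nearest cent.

D_1 = 156366.00000
D_2 = 167467.98600
D_3 = 179358.21301
D_4 = 192092.64613
Terminal value at year 4: TV = D_4×(1+g_2)/(r−g_2) = 196702.86964/0.064 = 3073482.33807
P_0 = D_1/(1+r)^1 + D_2/(1+r)^2 + D_3/(1+r)^3 + D_4/(1+r)^4 + TV/(1+r)^4
    = 143718.75000 + 141473.14453 + 139262.62665 + 137086.64811 + 2193386.36971 = 2754927.53899

2754927.54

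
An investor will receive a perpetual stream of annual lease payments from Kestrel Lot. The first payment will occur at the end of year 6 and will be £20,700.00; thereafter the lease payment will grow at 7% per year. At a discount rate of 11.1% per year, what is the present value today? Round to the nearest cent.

Value at end of year 5: C₁ / (r − g) = £20,700.00 / (0.111 − 0.07) = £504,878.0488
Discount to today: PV = £504,878.0488 / (1 + 0.111)^5 = £504,878.0488 / 1.692662 = £298,274.55

£298274.55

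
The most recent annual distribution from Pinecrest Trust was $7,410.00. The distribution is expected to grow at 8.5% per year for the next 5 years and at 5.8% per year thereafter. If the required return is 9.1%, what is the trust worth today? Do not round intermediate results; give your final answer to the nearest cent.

D_1 = 8039.85000
D_2 = 8723.23725
D_3 = 9464.71242
D_4 = 10269.21297
D_5 = 11142.09607
Terminal value at year 5: TV = D_5×(1+g_2)/(r−g_2) = 11788.33765/0.033 = 357222.35292
P_0 = D_1/(1+r)^1 + D_2/(1+r)^2 + D_3/(1+r)^3 + D_4/(1+r)^4 + D_5/(1+r)^5 + TV/(1+r)^5
    = 7369.24840 + 7328.72091 + 7288.41630 + 7248.33335 + 7208.47084 + 231107.94390 = 267551.13369

$267551.13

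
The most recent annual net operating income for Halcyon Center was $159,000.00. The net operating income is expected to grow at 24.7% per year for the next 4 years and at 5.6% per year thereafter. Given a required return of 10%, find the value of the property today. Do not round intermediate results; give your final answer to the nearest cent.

D_1 = 198273.00000
D_2 = 247246.43100
D_3 = 308316.29946
D_4 = 384470.42542
Terminal value at year 4: TV = D_4×(1+g_2)/(r−g_2) = 406000.76925/0.044 = 9227290.21015
P_0 = D_1/(1+r)^1 + D_2/(1+r)^2 + D_3/(1+r)^3 + D_4/(1+r)^4 + TV/(1+r)^4
    = 180248.18182 + 204335.89339 + 231642.59914 + 262598.47375 + 6302363.37009 = 7181188.51819

$7181188.52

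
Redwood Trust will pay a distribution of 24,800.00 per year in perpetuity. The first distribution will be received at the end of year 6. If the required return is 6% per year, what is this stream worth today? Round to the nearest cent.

308866.71

Value at end of year 5: C / r = 24,800.00 / 0.06 = 413,333.3333
Discount to today: PV = 413,333.3333 / (1 + 0.06)^5 = 413,333.3333 / 1.338226 = 308,866.71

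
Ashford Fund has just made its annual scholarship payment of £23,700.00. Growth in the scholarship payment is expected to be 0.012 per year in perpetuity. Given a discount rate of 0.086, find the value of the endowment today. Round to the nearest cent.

£324113.51

D₁ = D₀ × (1 + g) = £23,700.00 × 1.012 = £23,984.4000
Growing perpetuity: P = D₁ / (r − g) = £23,984.4000 / (0.086 − 0.012) = £324,113.51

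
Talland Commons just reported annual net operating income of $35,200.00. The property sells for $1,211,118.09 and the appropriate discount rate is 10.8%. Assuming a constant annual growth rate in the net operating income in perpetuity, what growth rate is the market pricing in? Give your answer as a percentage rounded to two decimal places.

7.67%

P = D₀(1+g)/(r−g) ⇒ P(r−g) = D₀(1+g) ⇒ g(P+D₀) = P·r − D₀
g = (P·r − D₀)/(P + D₀) = ($1,211,118.09×0.108 − $35,200.00) / ($1,211,118.09 + $35,200.00) = 0.076707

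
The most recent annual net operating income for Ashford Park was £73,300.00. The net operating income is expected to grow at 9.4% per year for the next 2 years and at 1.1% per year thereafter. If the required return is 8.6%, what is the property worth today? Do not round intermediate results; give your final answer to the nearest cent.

£1150918.89

D_1 = 80190.20000
D_2 = 87728.07880
Terminal value at year 2: TV = D_2×(1+g_2)/(r−g_2) = 88693.08767/0.075 = 1182574.50222
P_0 = D_1/(1+r)^1 + D_2/(1+r)^2 + TV/(1+r)^2
    = 73839.96317 + 74383.90396 + 1002695.02544 = 1150918.89257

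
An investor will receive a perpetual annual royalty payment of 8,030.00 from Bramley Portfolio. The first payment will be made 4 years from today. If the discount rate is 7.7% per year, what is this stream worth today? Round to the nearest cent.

83479.09

Value at end of year 3: C / r = 8,030.00 / 0.077 = 104,285.7143
Discount to today: PV = 104,285.7143 / (1 + 0.077)^3 = 104,285.7143 / 1.249244 = 83,479.09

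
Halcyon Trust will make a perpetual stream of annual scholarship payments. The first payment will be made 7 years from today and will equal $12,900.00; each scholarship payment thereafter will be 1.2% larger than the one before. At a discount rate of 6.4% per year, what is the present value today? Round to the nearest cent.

$170976.57

Value at end of year 6: C₁ / (r − g) = $12,900.00 / (0.064 − 0.012) = $248,076.9231
Discount to today: PV = $248,076.9231 / (1 + 0.064)^6 = $248,076.9231 / 1.450941 = $170,976.57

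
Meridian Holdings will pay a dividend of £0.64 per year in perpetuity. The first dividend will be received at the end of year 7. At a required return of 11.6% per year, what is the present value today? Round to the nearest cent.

£2.86

Value at end of year 6: C / r = £0.64 / 0.116 = £5.5172
Discount to today: PV = £5.5172 / (1 + 0.116)^6 = £5.5172 / 1.931902 = £2.86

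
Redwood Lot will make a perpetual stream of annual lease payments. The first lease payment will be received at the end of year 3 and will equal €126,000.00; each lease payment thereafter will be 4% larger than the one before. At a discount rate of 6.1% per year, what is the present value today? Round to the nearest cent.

Value at end of year 2: C₁ / (r − g) = €126,000.00 / (0.061 − 0.04) = €6,000,000.0000
Discount to today: PV = €6,000,000.0000 / (1 + 0.061)^2 = €6,000,000.0000 / 1.125721 = €5,329,917.45

€5329917.45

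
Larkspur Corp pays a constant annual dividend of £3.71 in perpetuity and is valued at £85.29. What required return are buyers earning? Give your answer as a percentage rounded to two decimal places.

4.35%

P = C/r ⇒ r = C/P = £3.71/£85.29 = 0.043499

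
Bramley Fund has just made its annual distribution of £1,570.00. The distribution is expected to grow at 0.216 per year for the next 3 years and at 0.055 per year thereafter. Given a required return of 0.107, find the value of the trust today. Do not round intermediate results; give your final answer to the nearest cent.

D_1 = 1909.12000
D_2 = 2321.48992
D_3 = 2822.93174
Terminal value at year 3: TV = D_3×(1+g_2)/(r−g_2) = 2978.19299/0.052 = 57272.94209
P_0 = D_1/(1+r)^1 + D_2/(1+r)^2 + D_3/(1+r)^3 + TV/(1+r)^3
    = 1724.58898 + 1894.39946 + 2080.93021 + 42218.87248 = 47918.79112

£47918.79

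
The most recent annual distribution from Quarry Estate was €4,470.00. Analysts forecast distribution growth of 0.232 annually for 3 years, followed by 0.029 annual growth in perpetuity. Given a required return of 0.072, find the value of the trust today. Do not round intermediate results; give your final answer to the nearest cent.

€180194.82

D_1 = 5507.04000
D_2 = 6784.67328
D_3 = 8358.71748
Terminal value at year 3: TV = D_3×(1+g_2)/(r−g_2) = 8601.12029/0.043 = 200026.05321
P_0 = D_1/(1+r)^1 + D_2/(1+r)^2 + D_3/(1+r)^3 + TV/(1+r)^3
    = 5137.16418 + 5903.90510 + 6785.08497 + 162368.66119 = 180194.81544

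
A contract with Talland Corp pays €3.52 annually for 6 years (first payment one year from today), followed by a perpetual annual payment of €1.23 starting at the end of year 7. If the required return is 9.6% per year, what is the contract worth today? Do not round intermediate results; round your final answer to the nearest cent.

PV of 6-year annuity: €3.52 × [1 − (1+0.096)^−6] / 0.096 = 15.51191
Perpetuity value at year 6: €1.23 / 0.096 = 12.81250
PV of perpetuity: 12.81250 / (1+0.096)^6 = 7.39215
Total PV = 15.51191 + 7.39215 = 22.90405

€22.90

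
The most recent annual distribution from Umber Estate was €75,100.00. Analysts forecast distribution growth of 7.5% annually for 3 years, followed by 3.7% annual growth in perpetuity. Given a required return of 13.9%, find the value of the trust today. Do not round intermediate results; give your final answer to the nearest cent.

D_1 = 80732.50000
D_2 = 86787.43750
D_3 = 93296.49531
Terminal value at year 3: TV = D_3×(1+g_2)/(r−g_2) = 96748.46564/0.102 = 948514.36901
P_0 = D_1/(1+r)^1 + D_2/(1+r)^2 + D_3/(1+r)^3 + TV/(1+r)^3
    = 70880.15803 + 66897.42747 + 63138.48510 + 641907.93184 = 842824.00244

€842824.00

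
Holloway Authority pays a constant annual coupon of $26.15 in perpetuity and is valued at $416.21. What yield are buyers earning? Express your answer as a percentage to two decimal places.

6.28%

P = C/r ⇒ r = C/P = $26.15/$416.21 = 0.062829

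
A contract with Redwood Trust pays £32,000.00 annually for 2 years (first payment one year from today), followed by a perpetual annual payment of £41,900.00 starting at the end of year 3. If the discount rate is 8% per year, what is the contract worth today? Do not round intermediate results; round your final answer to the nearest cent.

PV of 2-year annuity: £32,000.00 × [1 − (1+0.08)^−2] / 0.08 = 57064.47188
Perpetuity value at year 2: £41,900.00 / 0.08 = 523750.00000
PV of perpetuity: 523750.00000 / (1+0.08)^2 = 449031.20713
Total PV = 57064.47188 + 449031.20713 = 506095.67901

£506095.68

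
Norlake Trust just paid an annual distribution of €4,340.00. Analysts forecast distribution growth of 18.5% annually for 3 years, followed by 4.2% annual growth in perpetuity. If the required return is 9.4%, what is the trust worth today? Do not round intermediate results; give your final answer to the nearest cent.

€125832.80

D_1 = 5142.90000
D_2 = 6094.33650
D_3 = 7221.78875
Terminal value at year 3: TV = D_3×(1+g_2)/(r−g_2) = 7525.10388/0.052 = 144713.53616
P_0 = D_1/(1+r)^1 + D_2/(1+r)^2 + D_3/(1+r)^3 + TV/(1+r)^3
    = 4701.00548 + 5092.03976 + 5515.60066 + 110524.15160 = 125832.79750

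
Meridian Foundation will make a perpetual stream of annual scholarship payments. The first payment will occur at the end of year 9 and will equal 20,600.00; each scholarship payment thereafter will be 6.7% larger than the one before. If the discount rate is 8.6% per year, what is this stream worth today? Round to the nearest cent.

560370.18

Value at end of year 8: C₁ / (r − g) = 20,600.00 / (0.086 − 0.067) = 1,084,210.5263
Discount to today: PV = 1,084,210.5263 / (1 + 0.086)^8 = 1,084,210.5263 / 1.934811 = 560,370.18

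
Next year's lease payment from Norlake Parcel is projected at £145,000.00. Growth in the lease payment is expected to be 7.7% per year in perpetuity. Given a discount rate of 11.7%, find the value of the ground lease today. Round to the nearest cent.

£3625000.00

Growing perpetuity: P = D₁ / (r − g) = £145,000.0000 / (0.117 − 0.077) = £3,625,000.00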